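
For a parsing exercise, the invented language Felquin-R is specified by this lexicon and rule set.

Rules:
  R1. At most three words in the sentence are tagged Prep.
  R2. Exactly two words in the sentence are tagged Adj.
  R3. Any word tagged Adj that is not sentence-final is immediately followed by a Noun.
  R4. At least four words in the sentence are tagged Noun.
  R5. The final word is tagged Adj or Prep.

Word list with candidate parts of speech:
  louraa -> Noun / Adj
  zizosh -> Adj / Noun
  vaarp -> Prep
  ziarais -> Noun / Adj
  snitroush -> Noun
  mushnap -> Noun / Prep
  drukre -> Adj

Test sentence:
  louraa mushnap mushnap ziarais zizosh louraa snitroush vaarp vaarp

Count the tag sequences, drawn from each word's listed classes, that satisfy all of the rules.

Candidates per position — 1:louraa {Noun,Adj}; 2:mushnap {Noun,Prep}; 3:mushnap {Noun,Prep}; 4:ziarais {Noun,Adj}; 5:zizosh {Adj,Noun}; 6:louraa {Noun,Adj}; 7:snitroush {Noun}; 8:vaarp {Prep}; 9:vaarp {Prep}.
There are 64 candidate sequences in total.
Checking each against the rules leaves 9 sequences.
Count = 9.

9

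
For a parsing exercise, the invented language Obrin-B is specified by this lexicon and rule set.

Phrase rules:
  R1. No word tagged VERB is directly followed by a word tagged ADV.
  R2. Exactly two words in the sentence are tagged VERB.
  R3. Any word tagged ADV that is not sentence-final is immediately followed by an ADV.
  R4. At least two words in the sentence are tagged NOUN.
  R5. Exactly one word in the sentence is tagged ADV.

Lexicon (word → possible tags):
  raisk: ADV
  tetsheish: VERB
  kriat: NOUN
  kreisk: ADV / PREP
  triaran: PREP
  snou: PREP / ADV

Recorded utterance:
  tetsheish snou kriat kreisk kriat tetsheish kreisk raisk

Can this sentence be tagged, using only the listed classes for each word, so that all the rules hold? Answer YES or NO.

Candidates per position — 1:tetsheish {VERB}; 2:snou {PREP,ADV}; 3:kriat {NOUN}; 4:kreisk {ADV,PREP}; 5:kriat {NOUN}; 6:tetsheish {VERB}; 7:kreisk {ADV,PREP}; 8:raisk {ADV}.
One satisfying assignment: VERB PREP NOUN PREP NOUN VERB PREP ADV.
Verifying each rule — rule 1 ✓; rule 2 ✓; rule 3 ✓; rule 4 ✓; rule 5 ✓.

YES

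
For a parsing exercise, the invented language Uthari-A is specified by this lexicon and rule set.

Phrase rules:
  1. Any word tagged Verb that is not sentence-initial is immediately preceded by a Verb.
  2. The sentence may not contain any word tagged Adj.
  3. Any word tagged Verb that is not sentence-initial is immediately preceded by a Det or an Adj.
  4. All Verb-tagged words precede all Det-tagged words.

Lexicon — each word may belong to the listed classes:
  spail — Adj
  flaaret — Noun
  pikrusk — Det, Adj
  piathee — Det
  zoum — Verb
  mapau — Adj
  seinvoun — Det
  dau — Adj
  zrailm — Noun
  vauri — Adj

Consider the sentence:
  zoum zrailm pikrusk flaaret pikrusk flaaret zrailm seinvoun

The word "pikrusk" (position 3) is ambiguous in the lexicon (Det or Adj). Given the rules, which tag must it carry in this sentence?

Det

Candidates per position — 1:zoum {Verb}; 2:zrailm {Noun}; 3:pikrusk {Det,Adj}; 4:flaaret {Noun}; 5:pikrusk {Det,Adj}; 6:flaaret {Noun}; 7:zrailm {Noun}; 8:seinvoun {Det}.
If word 3 were Adj, no tagging could satisfy rule 2; so word 3 is Det.
If word 5 were Adj, no tagging could satisfy rule 2; so word 5 is Det.
So the tagging must be: Verb Noun Det Noun Det Noun Noun Det.
Checking: rule 1 holds; rule 2 holds; rule 3 holds; rule 4 holds.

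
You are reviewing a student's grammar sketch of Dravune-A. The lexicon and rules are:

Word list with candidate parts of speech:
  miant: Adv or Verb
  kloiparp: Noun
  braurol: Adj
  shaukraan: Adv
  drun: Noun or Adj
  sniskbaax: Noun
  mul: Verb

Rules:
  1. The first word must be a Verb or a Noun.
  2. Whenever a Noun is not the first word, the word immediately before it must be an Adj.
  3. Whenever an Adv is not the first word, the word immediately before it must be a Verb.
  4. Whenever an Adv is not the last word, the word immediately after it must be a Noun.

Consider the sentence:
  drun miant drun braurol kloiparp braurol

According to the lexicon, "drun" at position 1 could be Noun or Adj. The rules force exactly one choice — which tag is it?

Candidates per position — 1:drun {Noun,Adj}; 2:miant {Adv,Verb}; 3:drun {Noun,Adj}; 4:braurol {Adj}; 5:kloiparp {Noun}; 6:braurol {Adj}.
If word 1 were Adj, no tagging could satisfy rule 1; so word 1 is Noun.
If word 2 were Adv, no tagging could satisfy rule 3; so word 2 is Verb.
If word 3 were Noun, no tagging could satisfy rule 2; so word 3 is Adj.
That leaves exactly one tagging: Noun Verb Adj Adj Noun Adj.
Check: rule 1 satisfied; rule 2 satisfied; rule 3 satisfied; rule 4 satisfied.

Noun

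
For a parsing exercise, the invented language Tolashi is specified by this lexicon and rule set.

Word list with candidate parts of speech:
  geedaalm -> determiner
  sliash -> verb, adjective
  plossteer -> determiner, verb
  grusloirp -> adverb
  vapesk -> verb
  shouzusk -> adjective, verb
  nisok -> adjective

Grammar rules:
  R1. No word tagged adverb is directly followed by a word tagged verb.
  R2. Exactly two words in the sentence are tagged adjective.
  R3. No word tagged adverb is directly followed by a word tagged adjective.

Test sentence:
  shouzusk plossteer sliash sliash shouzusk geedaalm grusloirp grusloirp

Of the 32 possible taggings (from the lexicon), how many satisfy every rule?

Candidates per position — 1:shouzusk {adjective,verb}; 2:plossteer {determiner,verb}; 3:sliash {verb,adjective}; 4:sliash {verb,adjective}; 5:shouzusk {adjective,verb}; 6:geedaalm {determiner}; 7:grusloirp {adverb}; 8:grusloirp {adverb}.
There are 32 candidate sequences in total.
Checking each against the rules leaves 12 sequences.
Count = 12.

12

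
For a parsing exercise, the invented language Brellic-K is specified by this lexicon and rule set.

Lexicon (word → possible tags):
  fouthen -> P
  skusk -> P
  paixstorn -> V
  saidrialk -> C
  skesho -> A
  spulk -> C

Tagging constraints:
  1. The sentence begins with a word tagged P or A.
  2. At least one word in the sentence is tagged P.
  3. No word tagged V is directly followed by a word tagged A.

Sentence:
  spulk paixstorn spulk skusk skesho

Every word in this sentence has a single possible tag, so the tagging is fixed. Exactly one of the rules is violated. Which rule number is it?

Fixed tagging: C V C P A.
Rule check: R1 violated, R2 holds, R3 holds.
Only rule 1 fails.

1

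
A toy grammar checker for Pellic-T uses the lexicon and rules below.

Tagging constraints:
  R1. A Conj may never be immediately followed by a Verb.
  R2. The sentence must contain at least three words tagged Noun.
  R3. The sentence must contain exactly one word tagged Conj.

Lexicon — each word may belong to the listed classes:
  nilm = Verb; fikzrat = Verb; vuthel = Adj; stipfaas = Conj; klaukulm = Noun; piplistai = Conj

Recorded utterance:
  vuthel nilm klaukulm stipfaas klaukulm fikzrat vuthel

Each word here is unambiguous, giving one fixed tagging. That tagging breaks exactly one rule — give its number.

2

Fixed tagging: Adj Verb Noun Conj Noun Verb Adj.
Checking each rule: R1 holds, R2 violated, R3 holds.
Only rule 2 fails.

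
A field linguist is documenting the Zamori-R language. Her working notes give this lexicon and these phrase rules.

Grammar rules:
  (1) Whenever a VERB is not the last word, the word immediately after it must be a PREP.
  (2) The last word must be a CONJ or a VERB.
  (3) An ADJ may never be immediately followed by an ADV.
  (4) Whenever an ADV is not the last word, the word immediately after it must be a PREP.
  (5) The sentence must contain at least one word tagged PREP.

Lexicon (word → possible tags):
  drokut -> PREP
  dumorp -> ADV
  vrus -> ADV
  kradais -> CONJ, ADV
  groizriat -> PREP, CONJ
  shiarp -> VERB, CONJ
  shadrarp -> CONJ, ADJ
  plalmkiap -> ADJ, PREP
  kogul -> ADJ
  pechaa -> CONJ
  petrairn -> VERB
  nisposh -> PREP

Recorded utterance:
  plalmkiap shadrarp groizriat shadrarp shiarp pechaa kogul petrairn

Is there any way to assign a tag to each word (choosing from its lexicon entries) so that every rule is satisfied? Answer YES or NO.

Candidates per position — 1:plalmkiap {ADJ,PREP}; 2:shadrarp {CONJ,ADJ}; 3:groizriat {PREP,CONJ}; 4:shadrarp {CONJ,ADJ}; 5:shiarp {VERB,CONJ}; 6:pechaa {CONJ}; 7:kogul {ADJ}; 8:petrairn {VERB}.
One satisfying assignment: PREP ADJ CONJ CONJ CONJ CONJ ADJ VERB.
Verifying each rule — rule 1 ✓; rule 2 ✓; rule 3 ✓; rule 4 ✓; rule 5 ✓.

YES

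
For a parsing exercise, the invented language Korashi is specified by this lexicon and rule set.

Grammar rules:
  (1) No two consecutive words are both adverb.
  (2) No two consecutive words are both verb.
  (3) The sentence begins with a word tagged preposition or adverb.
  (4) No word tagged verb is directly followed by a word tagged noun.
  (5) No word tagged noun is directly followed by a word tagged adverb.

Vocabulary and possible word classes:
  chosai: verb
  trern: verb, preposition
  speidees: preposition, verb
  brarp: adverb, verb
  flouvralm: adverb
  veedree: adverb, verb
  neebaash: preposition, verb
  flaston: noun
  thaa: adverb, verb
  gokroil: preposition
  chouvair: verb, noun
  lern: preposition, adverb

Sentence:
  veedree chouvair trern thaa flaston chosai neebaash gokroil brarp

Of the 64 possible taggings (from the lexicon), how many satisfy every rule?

6

Candidates per position — 1:veedree {adverb,verb}; 2:chouvair {verb,noun}; 3:trern {verb,preposition}; 4:thaa {adverb,verb}; 5:flaston {noun}; 6:chosai {verb}; 7:neebaash {preposition,verb}; 8:gokroil {preposition}; 9:brarp {adverb,verb}.
There are 64 candidate sequences in total.
Checking each against the rules leaves 6 sequences.
Count = 6.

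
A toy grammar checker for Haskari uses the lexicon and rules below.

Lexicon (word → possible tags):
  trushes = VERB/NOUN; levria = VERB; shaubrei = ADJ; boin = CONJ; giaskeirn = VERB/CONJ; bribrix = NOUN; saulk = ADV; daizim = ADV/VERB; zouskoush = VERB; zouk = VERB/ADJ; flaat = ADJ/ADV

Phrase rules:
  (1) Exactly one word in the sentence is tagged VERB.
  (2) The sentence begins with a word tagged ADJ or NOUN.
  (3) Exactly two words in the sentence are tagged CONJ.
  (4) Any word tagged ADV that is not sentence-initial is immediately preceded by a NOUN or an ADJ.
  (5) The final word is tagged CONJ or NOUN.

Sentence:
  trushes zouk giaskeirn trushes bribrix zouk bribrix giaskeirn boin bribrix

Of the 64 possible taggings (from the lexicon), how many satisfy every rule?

Candidates per position — 1:trushes {VERB,NOUN}; 2:zouk {VERB,ADJ}; 3:giaskeirn {VERB,CONJ}; 4:trushes {VERB,NOUN}; 5:bribrix {NOUN}; 6:zouk {VERB,ADJ}; 7:bribrix {NOUN}; 8:giaskeirn {VERB,CONJ}; 9:boin {CONJ}; 10:bribrix {NOUN}.
There are 64 candidate sequences in total.
The sequences that satisfy every rule: NOUN ADJ VERB NOUN NOUN ADJ NOUN CONJ CONJ NOUN; NOUN ADJ CONJ NOUN NOUN ADJ NOUN VERB CONJ NOUN.
Count = 2.

2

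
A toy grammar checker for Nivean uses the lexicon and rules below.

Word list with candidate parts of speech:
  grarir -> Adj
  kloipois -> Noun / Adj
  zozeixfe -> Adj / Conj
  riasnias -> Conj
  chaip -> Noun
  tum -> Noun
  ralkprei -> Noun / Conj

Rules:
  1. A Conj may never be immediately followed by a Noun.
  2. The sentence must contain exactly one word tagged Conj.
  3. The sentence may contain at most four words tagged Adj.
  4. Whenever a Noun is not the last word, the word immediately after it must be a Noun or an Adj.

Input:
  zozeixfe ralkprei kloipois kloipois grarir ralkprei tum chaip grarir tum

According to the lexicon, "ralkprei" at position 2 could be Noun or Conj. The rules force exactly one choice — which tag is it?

Conj

Candidates per position — 1:zozeixfe {Adj,Conj}; 2:ralkprei {Noun,Conj}; 3:kloipois {Noun,Adj}; 4:kloipois {Noun,Adj}; 5:grarir {Adj}; 6:ralkprei {Noun,Conj}; 7:tum {Noun}; 8:chaip {Noun}; 9:grarir {Adj}; 10:tum {Noun}.
Word 6 cannot be Conj — rule 1 would then fail for every completion. It is Noun.
Position 2: the remaining choice is settled jointly with positions 1, 3, 4 — only Conj at position 2 is part of a tagging that satisfies every rule.
The only consistent sequence is: Adj Conj Adj Noun Adj Noun Noun Noun Adj Noun.
Verifying each rule — rule 1 ok; rule 2 ok; rule 3 ok; rule 4 ok.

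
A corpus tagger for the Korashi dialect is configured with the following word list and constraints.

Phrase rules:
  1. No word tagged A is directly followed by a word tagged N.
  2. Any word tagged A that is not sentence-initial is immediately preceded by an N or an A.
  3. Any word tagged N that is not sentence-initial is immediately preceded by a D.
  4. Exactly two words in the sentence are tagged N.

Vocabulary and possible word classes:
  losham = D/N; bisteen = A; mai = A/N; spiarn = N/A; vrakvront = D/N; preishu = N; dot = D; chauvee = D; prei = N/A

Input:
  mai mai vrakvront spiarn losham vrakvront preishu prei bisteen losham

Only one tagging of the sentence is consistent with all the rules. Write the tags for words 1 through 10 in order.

A A D N D D N A A D

Candidates per position — 1:mai {A,N}; 2:mai {A,N}; 3:vrakvront {D,N}; 4:spiarn {N,A}; 5:losham {D,N}; 6:vrakvront {D,N}; 7:preishu {N}; 8:prei {N,A}; 9:bisteen {A}; 10:losham {D,N}.
Word 2 cannot be N — rule 3 would then fail for every completion. It is A.
Word 3 cannot be N — rule 1 would then fail for every completion. It is D.
Word 4 cannot be A — rule 2 would then fail for every completion. It is N.
Word 5 cannot be N — rule 3 would then fail for every completion. It is D.
Word 6 cannot be N — rule 3 would then fail for every completion. It is D.
Word 8 cannot be N — rule 3 would then fail for every completion. It is A.
Word 10 cannot be N — rule 1 would then fail for every completion. It is D.
Word 1 cannot be N — rule 4 would then fail for every completion. It is A.
That leaves exactly one tagging: A A D N D D N A A D.
Rule-by-rule: rule 1 ok; rule 2 ok; rule 3 ok; rule 4 ok.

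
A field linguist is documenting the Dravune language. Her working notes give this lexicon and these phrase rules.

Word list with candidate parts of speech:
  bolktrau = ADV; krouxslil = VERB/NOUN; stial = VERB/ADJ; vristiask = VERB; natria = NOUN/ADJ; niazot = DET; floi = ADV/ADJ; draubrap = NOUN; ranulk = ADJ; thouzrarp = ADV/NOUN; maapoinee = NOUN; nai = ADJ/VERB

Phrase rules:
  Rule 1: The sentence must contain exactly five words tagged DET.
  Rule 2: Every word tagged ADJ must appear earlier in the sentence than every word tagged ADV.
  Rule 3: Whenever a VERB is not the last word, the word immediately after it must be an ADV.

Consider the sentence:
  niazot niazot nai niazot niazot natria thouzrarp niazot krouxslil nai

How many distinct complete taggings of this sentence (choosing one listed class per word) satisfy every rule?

6

Candidates per position — 1:niazot {DET}; 2:niazot {DET}; 3:nai {ADJ,VERB}; 4:niazot {DET}; 5:niazot {DET}; 6:natria {NOUN,ADJ}; 7:thouzrarp {ADV,NOUN}; 8:niazot {DET}; 9:krouxslil {VERB,NOUN}; 10:nai {ADJ,VERB}.
There are 32 candidate sequences in total.
Checking each against the rules leaves 6 sequences.
Count = 6.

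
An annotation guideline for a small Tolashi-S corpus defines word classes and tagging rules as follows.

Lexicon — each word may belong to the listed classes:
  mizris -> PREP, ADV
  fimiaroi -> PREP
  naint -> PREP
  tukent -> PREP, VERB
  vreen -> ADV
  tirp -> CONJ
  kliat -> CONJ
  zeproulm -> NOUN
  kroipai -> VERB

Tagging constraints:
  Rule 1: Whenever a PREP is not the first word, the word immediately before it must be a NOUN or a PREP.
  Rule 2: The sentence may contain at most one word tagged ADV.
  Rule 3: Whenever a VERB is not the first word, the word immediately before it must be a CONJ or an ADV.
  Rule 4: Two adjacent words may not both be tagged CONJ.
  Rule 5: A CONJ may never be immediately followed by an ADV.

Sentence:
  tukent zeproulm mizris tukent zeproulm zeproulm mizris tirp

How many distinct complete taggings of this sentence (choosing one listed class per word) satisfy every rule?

6

Candidates per position — 1:tukent {PREP,VERB}; 2:zeproulm {NOUN}; 3:mizris {PREP,ADV}; 4:tukent {PREP,VERB}; 5:zeproulm {NOUN}; 6:zeproulm {NOUN}; 7:mizris {PREP,ADV}; 8:tirp {CONJ}.
There are 16 candidate sequences in total.
Checking each against the rules leaves 6 sequences.
Count = 6.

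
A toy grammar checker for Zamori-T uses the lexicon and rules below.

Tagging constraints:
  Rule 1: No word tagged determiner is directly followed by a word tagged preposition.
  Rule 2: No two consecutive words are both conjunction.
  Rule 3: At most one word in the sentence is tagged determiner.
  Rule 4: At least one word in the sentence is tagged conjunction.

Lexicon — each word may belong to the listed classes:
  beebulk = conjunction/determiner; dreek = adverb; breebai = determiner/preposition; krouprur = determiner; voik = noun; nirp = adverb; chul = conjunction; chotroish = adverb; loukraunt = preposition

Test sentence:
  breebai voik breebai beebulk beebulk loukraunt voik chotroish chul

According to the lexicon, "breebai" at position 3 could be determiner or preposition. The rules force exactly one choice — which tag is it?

Candidates per position — 1:breebai {determiner,preposition}; 2:voik {noun}; 3:breebai {determiner,preposition}; 4:beebulk {conjunction,determiner}; 5:beebulk {conjunction,determiner}; 6:loukraunt {preposition}; 7:voik {noun}; 8:chotroish {adverb}; 9:chul {conjunction}.
Position 5: tagging it determiner would leave rule 1 unsatisfiable, so it must be conjunction.
Position 4: tagging it conjunction would leave rule 2 unsatisfiable, so it must be determiner.
Position 1: tagging it determiner would leave rule 3 unsatisfiable, so it must be preposition.
Position 3: tagging it determiner would leave rule 3 unsatisfiable, so it must be preposition.
The only consistent sequence is: preposition noun preposition determiner conjunction preposition noun adverb conjunction.
Checking: rule 1 satisfied; rule 2 satisfied; rule 3 satisfied; rule 4 satisfied.

preposition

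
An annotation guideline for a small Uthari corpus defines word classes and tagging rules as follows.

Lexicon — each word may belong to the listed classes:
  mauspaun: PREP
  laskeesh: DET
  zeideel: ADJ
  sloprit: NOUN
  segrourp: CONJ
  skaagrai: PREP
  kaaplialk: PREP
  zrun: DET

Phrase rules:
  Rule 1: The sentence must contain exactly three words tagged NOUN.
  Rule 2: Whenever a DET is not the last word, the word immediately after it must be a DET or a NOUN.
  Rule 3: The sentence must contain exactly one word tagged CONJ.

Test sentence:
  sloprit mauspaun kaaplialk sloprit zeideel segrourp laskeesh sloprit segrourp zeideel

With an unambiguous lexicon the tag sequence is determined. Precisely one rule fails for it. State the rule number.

3

Fixed tagging: NOUN PREP PREP NOUN ADJ CONJ DET NOUN CONJ ADJ.
Checking each rule: R1 ✓, R2 ✓, R3 ✗.
Only rule 3 fails.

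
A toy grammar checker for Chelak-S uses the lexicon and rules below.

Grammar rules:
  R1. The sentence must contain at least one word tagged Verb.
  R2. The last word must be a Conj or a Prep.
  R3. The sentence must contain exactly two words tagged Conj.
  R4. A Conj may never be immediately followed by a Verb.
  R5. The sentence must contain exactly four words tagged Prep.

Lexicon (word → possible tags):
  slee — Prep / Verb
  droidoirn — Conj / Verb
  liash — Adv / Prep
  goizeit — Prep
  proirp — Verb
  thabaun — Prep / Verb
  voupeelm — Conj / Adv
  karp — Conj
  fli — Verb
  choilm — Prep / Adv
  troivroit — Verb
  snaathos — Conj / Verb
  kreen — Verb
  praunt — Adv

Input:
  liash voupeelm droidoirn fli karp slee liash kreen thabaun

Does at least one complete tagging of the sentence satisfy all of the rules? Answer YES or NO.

NO

Candidates per position — 1:liash {Adv,Prep}; 2:voupeelm {Conj,Adv}; 3:droidoirn {Conj,Verb}; 4:fli {Verb}; 5:karp {Conj}; 6:slee {Prep,Verb}; 7:liash {Adv,Prep}; 8:kreen {Verb}; 9:thabaun {Prep,Verb}.
Every candidate sequence violates at least one rule; no consistent tagging exists.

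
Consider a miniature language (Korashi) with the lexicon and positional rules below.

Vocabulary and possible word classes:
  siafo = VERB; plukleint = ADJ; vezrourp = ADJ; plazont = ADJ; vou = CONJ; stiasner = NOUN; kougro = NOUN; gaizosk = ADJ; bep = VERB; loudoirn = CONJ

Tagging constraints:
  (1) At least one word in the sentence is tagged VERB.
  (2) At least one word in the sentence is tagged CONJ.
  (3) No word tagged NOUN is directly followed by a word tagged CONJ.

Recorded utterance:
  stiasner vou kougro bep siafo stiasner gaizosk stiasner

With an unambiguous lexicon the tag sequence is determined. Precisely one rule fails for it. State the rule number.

3

Fixed tagging: NOUN CONJ NOUN VERB VERB NOUN ADJ NOUN.
Applying the rules: R1 ✓, R2 ✓, R3 ✗.
Only rule 3 fails.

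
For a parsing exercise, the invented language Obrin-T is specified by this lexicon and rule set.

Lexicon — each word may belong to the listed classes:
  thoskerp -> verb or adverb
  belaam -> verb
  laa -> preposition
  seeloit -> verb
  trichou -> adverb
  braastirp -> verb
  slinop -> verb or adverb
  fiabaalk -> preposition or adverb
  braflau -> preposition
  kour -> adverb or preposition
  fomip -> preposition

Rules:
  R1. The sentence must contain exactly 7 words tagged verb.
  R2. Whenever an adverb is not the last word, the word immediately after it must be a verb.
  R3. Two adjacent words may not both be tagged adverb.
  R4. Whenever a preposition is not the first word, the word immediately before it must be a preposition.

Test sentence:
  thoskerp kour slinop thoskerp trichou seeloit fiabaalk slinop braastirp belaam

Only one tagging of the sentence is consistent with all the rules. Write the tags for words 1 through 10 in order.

verb adverb verb verb adverb verb adverb verb verb verb

Candidates per position — 1:thoskerp {verb,adverb}; 2:kour {adverb,preposition}; 3:slinop {verb,adverb}; 4:thoskerp {verb,adverb}; 5:trichou {adverb}; 6:seeloit {verb}; 7:fiabaalk {preposition,adverb}; 8:slinop {verb,adverb}; 9:braastirp {verb}; 10:belaam {verb}.
Word 1 cannot be adverb — rule 1 would then fail for every completion. It is verb.
Word 2 cannot be preposition — rule 4 would then fail for every completion. It is adverb.
Word 3 cannot be adverb — rule 1 would then fail for every completion. It is verb.
Word 4 cannot be adverb — rule 1 would then fail for every completion. It is verb.
Word 7 cannot be preposition — rule 4 would then fail for every completion. It is adverb.
Word 8 cannot be adverb — rule 1 would then fail for every completion. It is verb.
That leaves exactly one tagging: verb adverb verb verb adverb verb adverb verb verb verb.
Verifying each rule — rule 1 ok; rule 2 ok; rule 3 ok; rule 4 ok.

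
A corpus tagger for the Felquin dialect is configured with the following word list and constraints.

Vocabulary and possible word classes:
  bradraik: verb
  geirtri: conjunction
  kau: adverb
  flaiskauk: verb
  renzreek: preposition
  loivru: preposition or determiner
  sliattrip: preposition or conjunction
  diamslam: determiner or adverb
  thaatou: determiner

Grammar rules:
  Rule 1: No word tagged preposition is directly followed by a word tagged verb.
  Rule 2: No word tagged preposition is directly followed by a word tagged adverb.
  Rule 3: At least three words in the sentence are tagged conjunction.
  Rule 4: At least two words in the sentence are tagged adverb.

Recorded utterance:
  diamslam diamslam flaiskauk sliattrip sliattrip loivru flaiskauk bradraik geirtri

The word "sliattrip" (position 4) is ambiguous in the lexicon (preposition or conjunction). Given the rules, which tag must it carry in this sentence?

Candidates per position — 1:diamslam {determiner,adverb}; 2:diamslam {determiner,adverb}; 3:flaiskauk {verb}; 4:sliattrip {preposition,conjunction}; 5:sliattrip {preposition,conjunction}; 6:loivru {preposition,determiner}; 7:flaiskauk {verb}; 8:bradraik {verb}; 9:geirtri {conjunction}.
Word 1 cannot be determiner — rule 4 would then fail for every completion. It is adverb.
Word 2 cannot be determiner — rule 4 would then fail for every completion. It is adverb.
Word 4 cannot be preposition — rule 3 would then fail for every completion. It is conjunction.
Word 5 cannot be preposition — rule 3 would then fail for every completion. It is conjunction.
Word 6 cannot be preposition — rule 1 would then fail for every completion. It is determiner.
So the tagging must be: adverb adverb verb conjunction conjunction determiner verb verb conjunction.
Verifying each rule — rule 1 ✓; rule 2 ✓; rule 3 ✓; rule 4 ✓.

conjunction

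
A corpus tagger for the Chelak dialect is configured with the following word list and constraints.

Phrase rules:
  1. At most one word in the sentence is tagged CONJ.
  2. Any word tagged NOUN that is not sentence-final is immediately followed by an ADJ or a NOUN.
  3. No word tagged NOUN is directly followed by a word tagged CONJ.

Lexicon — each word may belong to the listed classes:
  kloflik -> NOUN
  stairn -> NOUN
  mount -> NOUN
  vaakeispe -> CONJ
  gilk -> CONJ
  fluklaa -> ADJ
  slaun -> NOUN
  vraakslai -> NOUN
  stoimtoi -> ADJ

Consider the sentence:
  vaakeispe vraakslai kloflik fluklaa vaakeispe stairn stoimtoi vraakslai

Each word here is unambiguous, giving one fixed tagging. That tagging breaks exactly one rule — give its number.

1

Fixed tagging: CONJ NOUN NOUN ADJ CONJ NOUN ADJ NOUN.
Rule check: R1 fail, R2 pass, R3 pass.
Only rule 1 fails.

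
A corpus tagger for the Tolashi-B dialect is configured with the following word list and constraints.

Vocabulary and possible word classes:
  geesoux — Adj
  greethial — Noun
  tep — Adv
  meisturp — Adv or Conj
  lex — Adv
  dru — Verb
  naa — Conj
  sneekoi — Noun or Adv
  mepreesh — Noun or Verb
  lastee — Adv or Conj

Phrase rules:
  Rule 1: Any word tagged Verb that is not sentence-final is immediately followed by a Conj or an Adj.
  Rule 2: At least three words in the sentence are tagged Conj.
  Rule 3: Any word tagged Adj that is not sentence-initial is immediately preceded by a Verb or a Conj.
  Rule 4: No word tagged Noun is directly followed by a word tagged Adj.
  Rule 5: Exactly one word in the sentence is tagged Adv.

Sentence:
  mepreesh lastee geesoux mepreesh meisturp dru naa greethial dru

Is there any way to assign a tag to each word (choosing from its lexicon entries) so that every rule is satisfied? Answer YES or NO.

Candidates per position — 1:mepreesh {Noun,Verb}; 2:lastee {Adv,Conj}; 3:geesoux {Adj}; 4:mepreesh {Noun,Verb}; 5:meisturp {Adv,Conj}; 6:dru {Verb}; 7:naa {Conj}; 8:greethial {Noun}; 9:dru {Verb}.
Every candidate sequence violates at least one rule; no consistent tagging exists.

NO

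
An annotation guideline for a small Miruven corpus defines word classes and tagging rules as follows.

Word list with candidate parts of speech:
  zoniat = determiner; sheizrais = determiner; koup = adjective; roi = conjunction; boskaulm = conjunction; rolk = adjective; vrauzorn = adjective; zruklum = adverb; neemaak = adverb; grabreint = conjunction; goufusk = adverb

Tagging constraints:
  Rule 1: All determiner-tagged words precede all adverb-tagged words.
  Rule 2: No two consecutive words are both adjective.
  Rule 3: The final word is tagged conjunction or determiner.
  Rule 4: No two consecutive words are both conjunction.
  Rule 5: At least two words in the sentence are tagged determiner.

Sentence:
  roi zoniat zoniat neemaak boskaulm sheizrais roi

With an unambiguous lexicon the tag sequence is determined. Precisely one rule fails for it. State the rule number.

Fixed tagging: conjunction determiner determiner adverb conjunction determiner conjunction.
Checking each rule: R1 ✗, R2 ✓, R3 ✓, R4 ✓, R5 ✓.
Only rule 1 fails.

1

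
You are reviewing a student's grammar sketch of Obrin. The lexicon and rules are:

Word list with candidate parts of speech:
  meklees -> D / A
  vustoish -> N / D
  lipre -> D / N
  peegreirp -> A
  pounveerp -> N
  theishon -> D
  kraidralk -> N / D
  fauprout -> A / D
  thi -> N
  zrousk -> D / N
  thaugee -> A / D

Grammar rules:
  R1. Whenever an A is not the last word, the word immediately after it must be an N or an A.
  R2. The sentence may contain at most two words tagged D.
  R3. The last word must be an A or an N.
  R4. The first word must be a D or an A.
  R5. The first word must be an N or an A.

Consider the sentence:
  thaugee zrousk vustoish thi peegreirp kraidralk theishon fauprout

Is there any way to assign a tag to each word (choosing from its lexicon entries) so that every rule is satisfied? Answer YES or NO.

YES

Candidates per position — 1:thaugee {A,D}; 2:zrousk {D,N}; 3:vustoish {N,D}; 4:thi {N}; 5:peegreirp {A}; 6:kraidralk {N,D}; 7:theishon {D}; 8:fauprout {A,D}.
One satisfying assignment: A N D N A N D A.
Checking: rule 1 holds; rule 2 holds; rule 3 holds; rule 4 holds; rule 5 holds.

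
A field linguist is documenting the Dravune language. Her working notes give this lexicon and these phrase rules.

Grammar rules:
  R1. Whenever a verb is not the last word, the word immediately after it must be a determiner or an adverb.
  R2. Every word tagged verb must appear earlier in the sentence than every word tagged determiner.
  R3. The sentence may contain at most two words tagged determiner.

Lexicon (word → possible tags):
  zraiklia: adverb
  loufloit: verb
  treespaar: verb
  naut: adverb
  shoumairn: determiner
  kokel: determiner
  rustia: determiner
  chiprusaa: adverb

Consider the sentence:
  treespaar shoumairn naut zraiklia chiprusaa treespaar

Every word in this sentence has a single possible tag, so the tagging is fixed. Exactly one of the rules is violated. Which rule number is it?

Fixed tagging: verb determiner adverb adverb adverb verb.
Checking each rule: R1 ok, R2 fails, R3 ok.
Only rule 2 fails.

2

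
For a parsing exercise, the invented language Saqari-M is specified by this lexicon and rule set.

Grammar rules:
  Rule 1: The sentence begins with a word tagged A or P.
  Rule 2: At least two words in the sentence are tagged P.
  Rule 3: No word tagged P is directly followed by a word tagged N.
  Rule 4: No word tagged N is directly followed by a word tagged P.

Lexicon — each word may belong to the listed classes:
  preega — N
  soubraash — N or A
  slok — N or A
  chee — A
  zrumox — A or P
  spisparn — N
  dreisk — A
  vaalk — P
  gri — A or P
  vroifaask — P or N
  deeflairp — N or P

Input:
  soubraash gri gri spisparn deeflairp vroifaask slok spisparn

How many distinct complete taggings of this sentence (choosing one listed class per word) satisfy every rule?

0

Candidates per position — 1:soubraash {N,A}; 2:gri {A,P}; 3:gri {A,P}; 4:spisparn {N}; 5:deeflairp {N,P}; 6:vroifaask {P,N}; 7:slok {N,A}; 8:spisparn {N}.
There are 64 candidate sequences in total.
Every candidate sequence violates at least one rule; no consistent tagging exists.
Count = 0.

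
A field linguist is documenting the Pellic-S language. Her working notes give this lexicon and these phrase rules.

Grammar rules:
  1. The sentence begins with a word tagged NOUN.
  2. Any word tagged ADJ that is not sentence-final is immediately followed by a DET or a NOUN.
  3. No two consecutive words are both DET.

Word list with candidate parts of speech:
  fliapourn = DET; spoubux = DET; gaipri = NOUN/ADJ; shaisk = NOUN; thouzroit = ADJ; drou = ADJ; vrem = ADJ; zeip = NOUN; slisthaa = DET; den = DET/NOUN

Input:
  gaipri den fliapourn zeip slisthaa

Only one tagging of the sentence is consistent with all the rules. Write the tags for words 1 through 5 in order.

Candidates per position — 1:gaipri {NOUN,ADJ}; 2:den {DET,NOUN}; 3:fliapourn {DET}; 4:zeip {NOUN}; 5:slisthaa {DET}.
If word 1 were ADJ, no tagging could satisfy rule 1; so word 1 is NOUN.
If word 2 were DET, no tagging could satisfy rule 3; so word 2 is NOUN.
That leaves exactly one tagging: NOUN NOUN DET NOUN DET.
Verifying each rule — rule 1 holds; rule 2 holds; rule 3 holds.

NOUN NOUN DET NOUN DET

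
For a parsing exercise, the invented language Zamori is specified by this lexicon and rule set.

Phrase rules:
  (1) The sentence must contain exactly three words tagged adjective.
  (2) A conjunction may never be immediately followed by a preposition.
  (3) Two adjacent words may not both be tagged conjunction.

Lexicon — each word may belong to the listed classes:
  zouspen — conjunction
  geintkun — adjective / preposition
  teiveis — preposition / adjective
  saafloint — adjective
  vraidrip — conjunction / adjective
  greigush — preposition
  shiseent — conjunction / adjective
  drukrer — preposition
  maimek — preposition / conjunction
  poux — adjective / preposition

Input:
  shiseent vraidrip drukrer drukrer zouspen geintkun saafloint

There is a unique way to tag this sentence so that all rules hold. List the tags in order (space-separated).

conjunction adjective preposition preposition conjunction adjective adjective

Candidates per position — 1:shiseent {conjunction,adjective}; 2:vraidrip {conjunction,adjective}; 3:drukrer {preposition}; 4:drukrer {preposition}; 5:zouspen {conjunction}; 6:geintkun {adjective,preposition}; 7:saafloint {adjective}.
Word 2 cannot be conjunction — rule 2 would then fail for every completion. It is adjective.
Word 6 cannot be preposition — rule 2 would then fail for every completion. It is adjective.
Word 1 cannot be adjective — rule 1 would then fail for every completion. It is conjunction.
The only consistent sequence is: conjunction adjective preposition preposition conjunction adjective adjective.
Rule-by-rule: rule 1 satisfied; rule 2 satisfied; rule 3 satisfied.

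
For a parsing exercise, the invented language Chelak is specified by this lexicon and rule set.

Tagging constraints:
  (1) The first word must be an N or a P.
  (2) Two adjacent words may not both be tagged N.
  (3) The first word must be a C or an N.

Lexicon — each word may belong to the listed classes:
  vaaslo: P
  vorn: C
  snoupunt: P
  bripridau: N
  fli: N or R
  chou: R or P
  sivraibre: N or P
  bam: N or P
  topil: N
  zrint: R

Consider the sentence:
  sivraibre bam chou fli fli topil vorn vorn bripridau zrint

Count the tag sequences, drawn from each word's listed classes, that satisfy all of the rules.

4

Candidates per position — 1:sivraibre {N,P}; 2:bam {N,P}; 3:chou {R,P}; 4:fli {N,R}; 5:fli {N,R}; 6:topil {N}; 7:vorn {C}; 8:vorn {C}; 9:bripridau {N}; 10:zrint {R}.
There are 32 candidate sequences in total.
The sequences that satisfy every rule: N P R N R N C C N R; N P R R R N C C N R; N P P N R N C C N R; N P P R R N C C N R.
Count = 4.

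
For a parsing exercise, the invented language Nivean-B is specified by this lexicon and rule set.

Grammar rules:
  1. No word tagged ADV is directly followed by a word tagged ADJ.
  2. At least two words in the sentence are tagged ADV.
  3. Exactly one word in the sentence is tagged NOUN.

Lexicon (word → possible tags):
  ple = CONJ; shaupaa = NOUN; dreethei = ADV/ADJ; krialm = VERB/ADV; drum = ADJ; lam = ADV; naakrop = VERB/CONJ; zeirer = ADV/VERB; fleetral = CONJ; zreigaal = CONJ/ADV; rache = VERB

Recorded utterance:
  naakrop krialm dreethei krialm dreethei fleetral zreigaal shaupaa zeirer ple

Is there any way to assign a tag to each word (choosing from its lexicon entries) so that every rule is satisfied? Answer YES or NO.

Candidates per position — 1:naakrop {VERB,CONJ}; 2:krialm {VERB,ADV}; 3:dreethei {ADV,ADJ}; 4:krialm {VERB,ADV}; 5:dreethei {ADV,ADJ}; 6:fleetral {CONJ}; 7:zreigaal {CONJ,ADV}; 8:shaupaa {NOUN}; 9:zeirer {ADV,VERB}; 10:ple {CONJ}.
One satisfying assignment: CONJ ADV ADV ADV ADV CONJ ADV NOUN ADV CONJ.
Verifying each rule — rule 1 holds; rule 2 holds; rule 3 holds.

YES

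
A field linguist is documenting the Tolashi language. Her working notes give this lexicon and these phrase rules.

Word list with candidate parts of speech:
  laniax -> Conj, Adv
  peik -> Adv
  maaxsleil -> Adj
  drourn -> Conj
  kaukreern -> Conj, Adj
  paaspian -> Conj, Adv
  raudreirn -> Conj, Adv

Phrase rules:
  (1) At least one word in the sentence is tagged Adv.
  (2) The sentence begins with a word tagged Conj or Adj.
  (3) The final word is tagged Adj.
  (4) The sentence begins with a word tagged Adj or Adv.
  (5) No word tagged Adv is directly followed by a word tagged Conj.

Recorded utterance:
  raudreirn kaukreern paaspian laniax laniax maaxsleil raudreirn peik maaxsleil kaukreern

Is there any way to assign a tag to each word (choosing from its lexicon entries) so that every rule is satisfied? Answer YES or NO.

NO

Candidates per position — 1:raudreirn {Conj,Adv}; 2:kaukreern {Conj,Adj}; 3:paaspian {Conj,Adv}; 4:laniax {Conj,Adv}; 5:laniax {Conj,Adv}; 6:maaxsleil {Adj}; 7:raudreirn {Conj,Adv}; 8:peik {Adv}; 9:maaxsleil {Adj}; 10:kaukreern {Conj,Adj}.
Every candidate sequence violates at least one rule; no consistent tagging exists.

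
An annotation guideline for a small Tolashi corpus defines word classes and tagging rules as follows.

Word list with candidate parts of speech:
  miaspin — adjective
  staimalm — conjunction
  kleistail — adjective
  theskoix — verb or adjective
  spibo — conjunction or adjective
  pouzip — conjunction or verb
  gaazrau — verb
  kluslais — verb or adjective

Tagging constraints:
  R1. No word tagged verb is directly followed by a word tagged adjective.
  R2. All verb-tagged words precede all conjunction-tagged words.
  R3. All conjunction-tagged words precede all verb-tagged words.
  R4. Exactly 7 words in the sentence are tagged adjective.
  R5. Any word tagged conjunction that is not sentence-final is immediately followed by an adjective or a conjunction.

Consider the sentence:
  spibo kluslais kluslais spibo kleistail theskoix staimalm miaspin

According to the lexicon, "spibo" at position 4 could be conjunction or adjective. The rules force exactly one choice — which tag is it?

Candidates per position — 1:spibo {conjunction,adjective}; 2:kluslais {verb,adjective}; 3:kluslais {verb,adjective}; 4:spibo {conjunction,adjective}; 5:kleistail {adjective}; 6:theskoix {verb,adjective}; 7:staimalm {conjunction}; 8:miaspin {adjective}.
Position 1: tagging it conjunction would leave rule 4 unsatisfiable, so it must be adjective.
Position 2: tagging it verb would leave rule 3 unsatisfiable, so it must be adjective.
Position 3: tagging it verb would leave rule 3 unsatisfiable, so it must be adjective.
Position 4: tagging it conjunction would leave rule 4 unsatisfiable, so it must be adjective.
Position 6: tagging it verb would leave rule 3 unsatisfiable, so it must be adjective.
The unique satisfying tagging is: adjective adjective adjective adjective adjective adjective conjunction adjective.
Rule-by-rule: rule 1 ✓; rule 2 ✓; rule 3 ✓; rule 4 ✓; rule 5 ✓.

adjective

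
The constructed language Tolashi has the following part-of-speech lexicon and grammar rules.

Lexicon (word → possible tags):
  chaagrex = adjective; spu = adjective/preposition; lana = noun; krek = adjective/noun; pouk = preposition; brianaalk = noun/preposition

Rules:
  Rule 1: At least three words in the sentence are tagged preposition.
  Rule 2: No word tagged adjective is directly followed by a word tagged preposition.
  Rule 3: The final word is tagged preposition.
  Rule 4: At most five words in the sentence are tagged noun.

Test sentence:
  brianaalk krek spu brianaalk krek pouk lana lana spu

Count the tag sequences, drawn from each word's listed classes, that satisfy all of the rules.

Candidates per position — 1:brianaalk {noun,preposition}; 2:krek {adjective,noun}; 3:spu {adjective,preposition}; 4:brianaalk {noun,preposition}; 5:krek {adjective,noun}; 6:pouk {preposition}; 7:lana {noun}; 8:lana {noun}; 9:spu {adjective,preposition}.
There are 64 candidate sequences in total.
The sequences that satisfy every rule: noun noun preposition preposition noun preposition noun noun preposition; preposition adjective adjective noun noun preposition noun noun preposition; preposition noun adjective noun noun preposition noun noun preposition; preposition noun preposition noun noun preposition noun noun preposition; preposition noun preposition preposition noun preposition noun noun preposition.
Count = 5.

5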